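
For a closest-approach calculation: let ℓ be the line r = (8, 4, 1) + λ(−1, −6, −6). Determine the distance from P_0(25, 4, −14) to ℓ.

Direction vector d = (−1, −6, −6).
AP = (17, 0, −15), and AP × d = (−90, 117, −102).
|AP × d|² = 32193 and |d|² = 73, so the distance is √(32193/73) = √441 = 21.

21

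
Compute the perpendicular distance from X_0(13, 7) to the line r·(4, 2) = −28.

d = |4·13 + 2·7 − (-28)| / √(16 + 4) = |94|/(2√5) = 47√5/5.

47/√5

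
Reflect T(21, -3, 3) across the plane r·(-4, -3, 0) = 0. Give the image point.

n = (-4, -3, 0), |n|² = 25, n·T − 0 = -75, so t = -75/25 = -3.
Foot F = T − (-3)·n = (9, -12, 3); the reflection is 2F − T = (-3, -21, 3).

(-3, -21, 3)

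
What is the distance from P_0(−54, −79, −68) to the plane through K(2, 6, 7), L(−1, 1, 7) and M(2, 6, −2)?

25/√34

KL = (−3, −5, 0) and KM = (0, 0, −9), so a normal is n = KL × KM = (45, −27, 0).
n = (45, −27, 0); n·P − (-72) = -225; |n| = 9√34; distance = 225/(9√34) = 25/√34.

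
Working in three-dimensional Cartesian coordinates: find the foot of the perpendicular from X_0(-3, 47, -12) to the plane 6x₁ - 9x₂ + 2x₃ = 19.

n = (6, -9, 2), |n|² = 121, and n·X_0 − 19 = -484.
t = -484/121 = -4, so the foot is X_0 − t·n = (-3, 47, -12) − (-4)·(6, -9, 2) = (21, 11, -4).

(21, 11, -4)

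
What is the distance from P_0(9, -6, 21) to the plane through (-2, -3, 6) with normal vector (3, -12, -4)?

The plane has equation n·(r − (-2, -3, 6)) = 0, i.e. n·r = 6.
d = |3·9 + (-12)·(-6) + (-4)·21 − 6| / √(9 + 144 + 16) = |9| / 13 = 9/13.

9/13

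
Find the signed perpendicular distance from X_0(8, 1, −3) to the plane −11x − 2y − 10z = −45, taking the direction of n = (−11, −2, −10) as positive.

-1

n·X_0 − (-45) = -15.
|n| = 15, so the signed distance is -15/15 = -1.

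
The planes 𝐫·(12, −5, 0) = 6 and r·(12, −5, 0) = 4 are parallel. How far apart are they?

With common normal n = (12, −5, 0) (|n| = 13), the distance is |6 − 4|/|n| = 2/13.

2/13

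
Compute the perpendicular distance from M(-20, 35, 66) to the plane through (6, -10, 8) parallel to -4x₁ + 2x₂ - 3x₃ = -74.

20√29/29

Parallel planes share the normal n = (-4, 2, -3); since (6, -10, 8) lies on the plane, its equation is -4x₁ + 2x₂ - 3x₃ = -68.
n = (-4, 2, -3); n·P − (-68) = 20; |n| = √29; distance = 20/√29.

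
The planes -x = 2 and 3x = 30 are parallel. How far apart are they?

12

Divide the second equation by -3 to match normals: -x = -10.
With common normal n = (-1, 0, 0) (|n| = 1), the distance is |2 − (-10)|/|n| = 12/1 = 12.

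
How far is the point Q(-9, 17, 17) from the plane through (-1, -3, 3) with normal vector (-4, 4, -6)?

The plane has equation n·(r − (-1, -3, 3)) = 0, i.e. n·r = -26.
Then n·(-9, 17, 17) - (-26) = 28.
|n| = √(16 + 16 + 36) = 2√17, so the distance is |28|/(2√17) = 14/√17.

14/√17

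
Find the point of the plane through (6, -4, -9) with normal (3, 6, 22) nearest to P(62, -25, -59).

The perpendicular from P has direction n = (3, 6, 22): r = (62, -25, -59) + λ(3, 6, 22).
Substitute into the plane: n·(P + λn) = -204 gives -1262 + 529λ = -204, so λ = 2.
Foot = (62, -25, -59) + 2·(3, 6, 22) = (68, -13, -15).

(68, -13, -15)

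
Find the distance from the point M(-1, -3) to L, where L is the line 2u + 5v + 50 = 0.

The normal to the line is n = (2, 5) with |n| = √29.
|n·M − (-50)| = |-17 − (-50)| = 33, so the distance is 33/√29 = 33√29/29.

33√29/29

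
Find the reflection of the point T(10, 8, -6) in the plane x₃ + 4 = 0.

(10, 8, -2)

With n = (0, 0, 1), the signed offset is (n·T − (-4))/|n|² = -2/1 = -2.
T' = T − 2t·n = (10, 8, -6) − (-4)·(0, 0, 1) = (10, 8, -2).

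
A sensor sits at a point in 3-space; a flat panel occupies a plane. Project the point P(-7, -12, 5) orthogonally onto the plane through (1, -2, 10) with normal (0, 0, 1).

The perpendicular from P has direction n = (0, 0, 1): r = (-7, -12, 5) + t(0, 0, 1).
Substitute into the plane: n·(P + tn) = 10 gives 5 + 1t = 10, so t = 5.
Foot = (-7, -12, 5) + 5·(0, 0, 1) = (-7, -12, 10).

(-7, -12, 10)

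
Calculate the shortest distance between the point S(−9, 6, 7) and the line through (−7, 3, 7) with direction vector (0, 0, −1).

Direction vector d = (0, 0, −1).
AP = (−2, 3, 0); AP·d = 0, |AP|² = 13, |d|² = 1.
distance² = |AP|² − (AP·d)²/|d|² = 13 − 0/1 = 13, so the distance is √13.

√13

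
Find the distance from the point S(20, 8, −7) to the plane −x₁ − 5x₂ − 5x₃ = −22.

3/√51

Normal vector n = (−1, −5, −5), and n·(20, 8, −7) − (−22) = −3.
|n| = √(1 + 25 + 25) = √51, so the distance is |-3|/√51 = 3/√51.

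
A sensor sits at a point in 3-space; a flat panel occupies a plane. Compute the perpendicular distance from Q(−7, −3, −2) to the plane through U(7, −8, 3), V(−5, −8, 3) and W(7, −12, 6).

UV = (−12, 0, 0) and UW = (0, −4, 3), so a normal is n = UV × UW = (0, 36, 48).
n = (0, 36, 48); n·P − (-144) = -60; |n| = 60; distance = 60/60 = 1.

1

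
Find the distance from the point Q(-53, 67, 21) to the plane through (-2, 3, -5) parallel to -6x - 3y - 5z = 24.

Parallel planes share the normal n = (-6, -3, -5); since (-2, 3, -5) lies on the plane, its equation is -6x - 3y - 5z = 28.
d = |(-6)·(-53) + (-3)·67 + (-5)·21 − 28| / √(36 + 9 + 25) = |-16| / √70 = 16/√70.

16/√70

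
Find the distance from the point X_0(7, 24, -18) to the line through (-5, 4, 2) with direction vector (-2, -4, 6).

4√3

Direction vector d = (-2, -4, 6).
AP = (12, 20, -20); AP·d = -224, |AP|² = 944, |d|² = 56.
distance² = |AP|² − (AP·d)²/|d|² = 944 − 50176/56 = 48, so the distance is 4√3.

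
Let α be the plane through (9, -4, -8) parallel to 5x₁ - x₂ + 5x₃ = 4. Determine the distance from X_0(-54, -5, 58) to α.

Parallel planes share the normal n = (5, -1, 5); since (9, -4, -8) lies on the plane, its equation is 5x₁ - x₂ + 5x₃ = 9.
n = (5, -1, 5); n·P − 9 = 16; |n| = √51; distance = 16/√51.

16/√51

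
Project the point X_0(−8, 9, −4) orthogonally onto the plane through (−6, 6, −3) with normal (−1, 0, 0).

The perpendicular from X_0 has direction n = (−1, 0, 0): r = (−8, 9, −4) + μ(−1, 0, 0).
Substitute into the plane: n·(X_0 + μn) = 6 gives 8 + 1μ = 6, so μ = -2.
Foot = (−8, 9, −4) + (-2)·(−1, 0, 0) = (−6, 9, −4).

(-6, 9, -4)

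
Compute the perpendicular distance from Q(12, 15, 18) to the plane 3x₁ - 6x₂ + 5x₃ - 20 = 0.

16/√70

d = |3·12 + (-6)·15 + 5·18 − 20| / √(9 + 36 + 25) = |16| / √70 = 8√70/35.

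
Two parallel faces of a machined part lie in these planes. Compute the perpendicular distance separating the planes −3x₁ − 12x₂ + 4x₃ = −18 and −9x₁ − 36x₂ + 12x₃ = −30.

8/13

Divide the second equation by 3 to match normals: −3x₁ − 12x₂ + 4x₃ = -10.
With common normal n = (−3, −12, 4) (|n| = 13), the distance is |(-18) − (-10)|/|n| = 8/13.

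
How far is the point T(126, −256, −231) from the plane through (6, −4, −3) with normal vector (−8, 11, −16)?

4

The plane has equation n·(r − (6, −4, −3)) = 0, i.e. n·r = -44.
Then n·(126, −256, −231) − (−44) = −84.
|n| = √(64 + 121 + 256) = 21, so the distance is |-84|/21 = 4.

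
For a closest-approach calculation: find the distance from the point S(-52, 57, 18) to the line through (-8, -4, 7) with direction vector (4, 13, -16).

3√593

Direction vector d = (4, 13, -16).
AP = (-44, 61, 11); AP·d = 441, |AP|² = 5778, |d|² = 441.
distance² = |AP|² − (AP·d)²/|d|² = 5778 − 194481/441 = 5337, so the distance is 3√593.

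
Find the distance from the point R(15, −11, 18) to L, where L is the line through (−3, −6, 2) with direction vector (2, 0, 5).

√141

Direction vector d = (2, 0, 5).
AP = (18, −5, 16); AP·d = 116, |AP|² = 605, |d|² = 29.
distance² = |AP|² − (AP·d)²/|d|² = 605 − 13456/29 = 141, so the distance is √141.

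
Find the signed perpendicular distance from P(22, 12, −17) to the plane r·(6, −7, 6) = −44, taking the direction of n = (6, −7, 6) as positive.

-10/11

n·P − (-44) = -10.
|n| = 11, so the signed distance is -10/11.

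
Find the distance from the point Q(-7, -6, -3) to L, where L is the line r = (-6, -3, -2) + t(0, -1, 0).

√2

Direction vector d = (0, -1, 0).
AP = (-1, -3, -1), and AP × d = (-1, 0, 1).
|AP × d|² = 2 and |d|² = 1, so the distance is √2.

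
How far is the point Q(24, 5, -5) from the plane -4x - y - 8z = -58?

1/3

Normal vector n = (-4, -1, -8), and n·(24, 5, -5) - (-58) = -3.
|n| = √(16 + 1 + 64) = 9, so the distance is |-3|/9 = 1/3.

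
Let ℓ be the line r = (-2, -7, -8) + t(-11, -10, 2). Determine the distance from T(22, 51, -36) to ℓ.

Direction vector d = (-11, -10, 2).
AP = (24, 58, -28); AP·d = -900, |AP|² = 4724, |d|² = 225.
distance² = |AP|² − (AP·d)²/|d|² = 4724 − 810000/225 = 1124, so the distance is 2√281.

2√281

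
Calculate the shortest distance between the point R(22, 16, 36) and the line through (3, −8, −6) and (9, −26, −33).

3√85

A direction vector is d = (6, −18, −27).
AP = (19, 24, 42), and AP × d = (108, 765, −486).
|AP × d|² = 833085 and |d|² = 1089, so the distance is √(833085/1089) = √765 = 3√85.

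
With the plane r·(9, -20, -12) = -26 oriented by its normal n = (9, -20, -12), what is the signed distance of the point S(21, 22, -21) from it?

n·S − (-26) = 27.
|n| = 25, so the signed distance is 27/25.

27/25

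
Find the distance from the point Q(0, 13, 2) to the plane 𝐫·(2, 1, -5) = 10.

Normal vector n = (2, 1, -5), and n·(0, 13, 2) - 10 = -7.
|n| = √(4 + 1 + 25) = √30, so the distance is |-7|/√30 = 7/√30.

7√30/30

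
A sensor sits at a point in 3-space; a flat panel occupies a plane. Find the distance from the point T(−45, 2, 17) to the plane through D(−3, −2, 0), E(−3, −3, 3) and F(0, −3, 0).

DE = (0, −1, 3) and DF = (3, −1, 0), so a normal is n = DE × DF = (3, 9, 3).
n = (3, 9, 3); n·P − (-27) = -39; |n| = 3√11; distance = 39/(3√11) = 13√11/11.

13√11/11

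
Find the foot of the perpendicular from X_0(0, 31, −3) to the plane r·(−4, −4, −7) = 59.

(-8, 23, -17)

n = (−4, −4, −7), |n|² = 81, and n·X_0 − 59 = -162.
t = -162/81 = -2, so the foot is X_0 − t·n = (0, 31, −3) − (-2)·(−4, −4, −7) = (−8, 23, −17).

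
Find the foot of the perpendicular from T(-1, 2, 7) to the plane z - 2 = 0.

(-1, 2, 2)

The perpendicular from T has direction n = (0, 0, 1): r = (-1, 2, 7) + λ(0, 0, 1).
Substitute into the plane: n·(T + λn) = 2 gives 7 + 1λ = 2, so λ = -5.
Foot = (-1, 2, 7) + (-5)·(0, 0, 1) = (-1, 2, 2).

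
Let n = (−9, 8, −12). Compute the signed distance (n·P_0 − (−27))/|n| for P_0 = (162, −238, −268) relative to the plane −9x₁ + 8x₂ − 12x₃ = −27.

-7

n·P_0 − (-27) = -119.
|n| = 17, so the signed distance is -119/17 = -7.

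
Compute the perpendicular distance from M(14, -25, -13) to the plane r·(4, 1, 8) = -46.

3

Normal vector n = (4, 1, 8), and n·(14, -25, -13) - (-46) = -27.
|n| = √(16 + 1 + 64) = 9, so the distance is |-27|/9 = 3.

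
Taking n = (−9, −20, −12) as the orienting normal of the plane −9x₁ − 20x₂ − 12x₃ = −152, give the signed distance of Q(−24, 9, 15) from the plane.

8/25

n·Q − (-152) = 8.
|n| = 25, so the signed distance is 8/25.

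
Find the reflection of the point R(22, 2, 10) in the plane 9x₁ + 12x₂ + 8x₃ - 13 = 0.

With n = (9, 12, 8), the signed offset is (n·R − 13)/|n|² = 289/289 = 1.
R' = R − 2t·n = (22, 2, 10) − 2·(9, 12, 8) = (4, -22, -6).

(4, -22, -6)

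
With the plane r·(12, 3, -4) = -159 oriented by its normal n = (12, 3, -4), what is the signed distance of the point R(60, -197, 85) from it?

n·R − (-159) = -52.
|n| = 13, so the signed distance is -52/13 = -4.

-4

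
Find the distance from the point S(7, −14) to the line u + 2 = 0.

9

The normal to the line is n = (1, 0) with |n| = 1.
|n·S − (-2)| = |7 − (-2)| = 9, so the distance is 9/1 = 9.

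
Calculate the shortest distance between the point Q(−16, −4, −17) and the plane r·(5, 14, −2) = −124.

Normal vector n = (5, 14, −2), and n·(−16, −4, −17) − (−124) = 22.
|n| = √(25 + 196 + 4) = 15, so the distance is |22|/15 = 22/15.

22/15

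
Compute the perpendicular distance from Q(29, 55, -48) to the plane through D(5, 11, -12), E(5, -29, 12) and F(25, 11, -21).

DE = (0, -40, 24) and DF = (20, 0, -9), so a normal is n = DE × DF = (360, 480, 800).
Then n·(29, 55, -48) - (-2520) = 960.
|n| = √(129600 + 230400 + 640000) = 1000, so the distance is |960|/1000 = 24/25.

24/25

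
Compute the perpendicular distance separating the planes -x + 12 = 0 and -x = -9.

With common normal n = (-1, 0, 0) (|n| = 1), the distance is |(-12) − (-9)|/|n| = 3/1 = 3.

3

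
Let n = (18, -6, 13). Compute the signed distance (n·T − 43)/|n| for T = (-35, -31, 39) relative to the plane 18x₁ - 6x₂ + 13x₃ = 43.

20/23

n·T − 43 = 20.
|n| = 23, so the signed distance is 20/23.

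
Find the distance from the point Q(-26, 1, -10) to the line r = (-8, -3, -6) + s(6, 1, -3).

Direction vector d = (6, 1, -3).
AP = (-18, 4, -4); AP·d = -92, |AP|² = 356, |d|² = 46.
distance² = |AP|² − (AP·d)²/|d|² = 356 − 8464/46 = 172, so the distance is 2√43.

2√43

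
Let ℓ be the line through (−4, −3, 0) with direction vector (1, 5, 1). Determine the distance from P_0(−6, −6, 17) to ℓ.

Direction vector d = (1, 5, 1).
AP = (−2, −3, 17), and AP × d = (−88, 19, −7).
|AP × d|² = 8154 and |d|² = 27, so the distance is √(8154/27) = √302.

√302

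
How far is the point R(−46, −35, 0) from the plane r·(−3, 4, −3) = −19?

√34/2

Normal vector n = (−3, 4, −3), and n·(−46, −35, 0) − (−19) = 17.
|n| = √(9 + 16 + 9) = √34, so the distance is |17|/√34 = 17/√34.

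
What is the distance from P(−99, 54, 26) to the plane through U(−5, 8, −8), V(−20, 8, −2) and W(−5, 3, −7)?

14√30/15

UV = (−15, 0, 6) and UW = (0, −5, 1), so a normal is n = UV × UW = (30, 15, 75).
Then n·(−99, 54, 26) − (−630) = 420.
|n| = √(900 + 225 + 5625) = 15√30, so the distance is |420|/(15√30) = 14√30/15.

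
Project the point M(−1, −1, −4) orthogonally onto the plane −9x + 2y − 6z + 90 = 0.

(8, -3, 2)

The perpendicular from M has direction n = (−9, 2, −6): r = (−1, −1, −4) + t(−9, 2, −6).
Substitute into the plane: n·(M + tn) = -90 gives 31 + 121t = -90, so t = -1.
Foot = (−1, −1, −4) + (-1)·(−9, 2, −6) = (8, −3, 2).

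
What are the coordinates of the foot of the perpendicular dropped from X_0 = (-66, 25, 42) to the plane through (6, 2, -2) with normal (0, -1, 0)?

The perpendicular from X_0 has direction n = (0, -1, 0): r = (-66, 25, 42) + λ(0, -1, 0).
Substitute into the plane: n·(X_0 + λn) = -2 gives -25 + 1λ = -2, so λ = 23.
Foot = (-66, 25, 42) + 23·(0, -1, 0) = (-66, 2, 42).

(-66, 2, 42)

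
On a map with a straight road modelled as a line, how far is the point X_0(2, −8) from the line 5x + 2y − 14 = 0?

20√29/29

The normal to the line is n = (5, 2) with |n| = √29.
|n·X_0 − 14| = |-6 − 14| = 20, so the distance is 20/√29.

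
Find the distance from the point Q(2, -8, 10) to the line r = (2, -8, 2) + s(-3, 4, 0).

8

Direction vector d = (-3, 4, 0).
AP = (0, 0, 8); AP·d = 0, |AP|² = 64, |d|² = 25.
distance² = |AP|² − (AP·d)²/|d|² = 64 − 0/25 = 64, so the distance is 8.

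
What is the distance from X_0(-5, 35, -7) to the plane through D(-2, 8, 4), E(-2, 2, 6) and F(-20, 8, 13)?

DE = (0, -6, 2) and DF = (-18, 0, 9), so a normal is n = DE × DF = (-54, -36, -108).
Then n·(-5, 35, -7) - (-612) = 378.
|n| = √(2916 + 1296 + 11664) = 126, so the distance is |378|/126 = 3.

3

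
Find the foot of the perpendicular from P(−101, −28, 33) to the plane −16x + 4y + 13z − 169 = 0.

The perpendicular from P has direction n = (−16, 4, 13): r = (−101, −28, 33) + t(−16, 4, 13).
Substitute into the plane: n·(P + tn) = 169 gives 1933 + 441t = 169, so t = -4.
Foot = (−101, −28, 33) + (-4)·(−16, 4, 13) = (−37, −44, −19).

(-37, -44, -19)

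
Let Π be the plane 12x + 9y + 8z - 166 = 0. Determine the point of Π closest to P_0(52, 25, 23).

(16, -2, -1)

n = (12, 9, 8), |n|² = 289, and n·P_0 − 166 = 867.
t = 867/289 = 3, so the foot is P_0 − t·n = (52, 25, 23) − 3·(12, 9, 8) = (16, -2, -1).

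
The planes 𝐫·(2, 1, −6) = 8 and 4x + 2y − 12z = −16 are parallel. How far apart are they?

Divide the second equation by 2 to match normals: 2x + y − 6z = -8.
With common normal n = (2, 1, −6) (|n| = √41), the distance is |8 − (-8)|/|n| = 16/√41 = 16√41/41.

16√41/41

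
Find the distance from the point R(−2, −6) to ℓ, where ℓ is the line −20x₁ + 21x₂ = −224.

The normal to the line is n = (−20, 21) with |n| = 29.
|n·R − (-224)| = |-86 − (-224)| = 138, so the distance is 138/29.

138/29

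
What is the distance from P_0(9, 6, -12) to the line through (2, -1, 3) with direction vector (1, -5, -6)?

Direction vector d = (1, -5, -6).
AP = (7, 7, -15), and AP × d = (-117, 27, -42).
|AP × d|² = 16182 and |d|² = 62, so the distance is √(16182/62) = √261 = 3√29.

3√29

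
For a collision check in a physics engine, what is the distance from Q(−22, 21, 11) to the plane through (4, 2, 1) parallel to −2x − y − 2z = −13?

Parallel planes share the normal n = (−2, −1, −2); since (4, 2, 1) lies on the plane, its equation is −2x − y − 2z = -12.
Then n·(−22, 21, 11) − (−12) = 13.
|n| = √(4 + 1 + 4) = 3, so the distance is |13|/3 = 13/3.

13/3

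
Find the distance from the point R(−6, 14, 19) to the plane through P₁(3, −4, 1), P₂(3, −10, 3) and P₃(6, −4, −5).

9√46/23

P₁P₂ = (0, −6, 2) and P₁P₃ = (3, 0, −6), so a normal is n = P₁P₂ × P₁P₃ = (36, 6, 18).
d = |36·(-6) + 6·14 + 18·19 − 102| / √(1296 + 36 + 324) = |108| / (6√46) = 18/√46.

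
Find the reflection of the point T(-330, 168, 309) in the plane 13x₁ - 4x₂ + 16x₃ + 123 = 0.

(-7060/21, 3568/21, 6329/21)

With n = (13, -4, 16), the signed offset is (n·T − (-123))/|n|² = 105/441 = 5/21.
T' = T − 2t·n = (-330, 168, 309) − (10/21)·(13, -4, 16) = (-7060/21, 3568/21, 6329/21).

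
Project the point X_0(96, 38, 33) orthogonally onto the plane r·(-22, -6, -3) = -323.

(8, 14, 21)

The perpendicular from X_0 has direction n = (-22, -6, -3): r = (96, 38, 33) + λ(-22, -6, -3).
Substitute into the plane: n·(X_0 + λn) = -323 gives -2439 + 529λ = -323, so λ = 4.
Foot = (96, 38, 33) + 4·(-22, -6, -3) = (8, 14, 21).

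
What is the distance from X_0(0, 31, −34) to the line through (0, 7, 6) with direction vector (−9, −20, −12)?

8√34

Direction vector d = (−9, −20, −12).
AP = (0, 24, −40); AP·d = 0, |AP|² = 2176, |d|² = 625.
distance² = |AP|² − (AP·d)²/|d|² = 2176 − 0/625 = 2176, so the distance is 8√34.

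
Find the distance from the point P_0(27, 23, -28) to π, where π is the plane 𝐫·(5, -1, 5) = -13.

d = |5·27 + (-1)·23 + 5·(-28) − (-13)| / √(25 + 1 + 25) = |-15| / √51 = 15/√51.

5√51/17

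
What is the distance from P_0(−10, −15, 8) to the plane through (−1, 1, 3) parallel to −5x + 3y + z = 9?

Parallel planes share the normal n = (−5, 3, 1); since (−1, 1, 3) lies on the plane, its equation is −5x + 3y + z = 11.
Then n·(−10, −15, 8) − 11 = 2.
|n| = √(25 + 9 + 1) = √35, so the distance is |2|/√35 = 2√35/35.

2/√35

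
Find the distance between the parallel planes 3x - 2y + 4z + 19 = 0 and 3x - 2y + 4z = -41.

Both planes have normal n = (3, -2, 4), |n| = √29. Any point on the first plane is at distance |(-41) − (-19)|/|n| = 22/√29 from the second.

22√29/29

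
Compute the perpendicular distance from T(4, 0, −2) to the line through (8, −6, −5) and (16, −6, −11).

A direction vector is d = (8, 0, −6).
AP = (−4, 6, 3); AP·d = -50, |AP|² = 61, |d|² = 100.
distance² = |AP|² − (AP·d)²/|d|² = 61 − 2500/100 = 36, so the distance is 6.

6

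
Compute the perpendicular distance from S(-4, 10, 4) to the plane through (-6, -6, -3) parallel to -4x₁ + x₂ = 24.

Parallel planes share the normal n = (-4, 1, 0); since (-6, -6, -3) lies on the plane, its equation is -4x₁ + x₂ = 18.
Then n·(-4, 10, 4) - 18 = 8.
|n| = √(16 + 1 + 0) = √17, so the distance is |8|/√17 = 8/√17.

8√17/17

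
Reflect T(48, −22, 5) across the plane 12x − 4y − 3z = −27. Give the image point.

n = (12, −4, −3), |n|² = 169, n·T − (-27) = 676, so t = 676/169 = 4.
Foot F = T − 4·n = (0, −6, 17); the reflection is 2F − T = (−48, 10, 29).

(-48, 10, 29)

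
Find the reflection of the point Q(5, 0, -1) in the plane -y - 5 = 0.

(5, -10, -1)

With n = (0, -1, 0), the signed offset is (n·Q − 5)/|n|² = -5/1 = -5.
Q' = Q − 2t·n = (5, 0, -1) − (-10)·(0, -1, 0) = (5, -10, -1).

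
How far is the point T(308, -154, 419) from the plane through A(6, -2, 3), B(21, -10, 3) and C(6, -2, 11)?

AB = (15, -8, 0) and AC = (0, 0, 8), so a normal is n = AB × AC = (-64, -120, 0).
Then n·(308, -154, 419) - (-144) = -1088.
|n| = √(4096 + 14400 + 0) = 136, so the distance is |-1088|/136 = 8.

8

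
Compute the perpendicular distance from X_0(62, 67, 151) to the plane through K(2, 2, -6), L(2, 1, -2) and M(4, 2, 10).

7

KL = (0, -1, 4) and KM = (2, 0, 16), so a normal is n = KL × KM = (-16, 8, 2).
d = |(-16)·62 + 8·67 + 2·151 − (-28)| / √(256 + 64 + 4) = |-126| / 18 = 7.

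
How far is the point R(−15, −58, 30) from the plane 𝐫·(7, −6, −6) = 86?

d = |7·(-15) + (-6)·(-58) + (-6)·30 − 86| / √(49 + 36 + 36) = |-23| / 11 = 23/11.

23/11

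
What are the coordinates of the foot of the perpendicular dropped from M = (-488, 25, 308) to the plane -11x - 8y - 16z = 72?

n = (-11, -8, -16), |n|² = 441, and n·M − 72 = 168.
t = 168/441 = 8/21, so the foot is M − t·n = (-488, 25, 308) − (8/21)·(-11, -8, -16) = (-10160/21, 589/21, 6596/21).

(-10160/21, 589/21, 6596/21)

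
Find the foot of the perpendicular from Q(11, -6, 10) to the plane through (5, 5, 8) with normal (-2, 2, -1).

(3, 2, 6)

The perpendicular from Q has direction n = (-2, 2, -1): r = (11, -6, 10) + μ(-2, 2, -1).
Substitute into the plane: n·(Q + μn) = -8 gives -44 + 9μ = -8, so μ = 4.
Foot = (11, -6, 10) + 4·(-2, 2, -1) = (3, 2, 6).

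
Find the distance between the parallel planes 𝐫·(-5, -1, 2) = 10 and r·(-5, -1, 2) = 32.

22/√30

Both planes have normal n = (-5, -1, 2), |n| = √30. Any point on the first plane is at distance |32 − 10|/|n| = 22/√30 from the second.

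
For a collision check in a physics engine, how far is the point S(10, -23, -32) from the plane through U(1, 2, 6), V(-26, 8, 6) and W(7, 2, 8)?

UV = (-27, 6, 0) and UW = (6, 0, 2), so a normal is n = UV × UW = (12, 54, -36).
Then n·(10, -23, -32) - (-96) = 126.
|n| = √(144 + 2916 + 1296) = 66, so the distance is |126|/66 = 21/11.

21/11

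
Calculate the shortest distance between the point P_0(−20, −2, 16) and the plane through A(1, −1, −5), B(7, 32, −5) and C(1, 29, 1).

AB = (6, 33, 0) and AC = (0, 30, 6), so a normal is n = AB × AC = (198, −36, 180).
n = (198, −36, 180); n·P − (-666) = -342; |n| = 270; distance = 342/270 = 19/15.

19/15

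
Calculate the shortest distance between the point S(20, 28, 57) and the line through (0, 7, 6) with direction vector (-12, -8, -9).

Direction vector d = (-12, -8, -9).
AP = (20, 21, 51), and AP × d = (219, -432, 92).
|AP × d|² = 243049 and |d|² = 289, so the distance is √(243049/289) = √841 = 29.

29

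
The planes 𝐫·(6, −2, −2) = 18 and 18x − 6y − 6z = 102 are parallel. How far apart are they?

Divide the second equation by 3 to match normals: 6x − 2y − 2z = 34.
Both planes have normal n = (6, −2, −2), |n| = 2√11. Any point on the first plane is at distance |34 − 18|/|n| = 16/(2√11) = 8/√11 from the second.

8√11/11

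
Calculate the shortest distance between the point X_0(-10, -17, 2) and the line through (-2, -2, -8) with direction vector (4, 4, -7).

√65

Direction vector d = (4, 4, -7).
AP = (-8, -15, 10), and AP × d = (65, -16, 28).
|AP × d|² = 5265 and |d|² = 81, so the distance is √(5265/81) = √65.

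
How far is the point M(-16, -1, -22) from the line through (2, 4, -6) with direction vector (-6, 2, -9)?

11

Direction vector d = (-6, 2, -9).
AP = (-18, -5, -16), and AP × d = (77, -66, -66).
|AP × d|² = 14641 and |d|² = 121, so the distance is √(14641/121) = √121 = 11.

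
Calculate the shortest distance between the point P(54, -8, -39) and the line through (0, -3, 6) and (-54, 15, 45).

A direction vector is d = (-54, 18, 39).
AP = (54, -5, -45), and AP × d = (615, 324, 702).
|AP × d|² = 976005 and |d|² = 4761, so the distance is √(976005/4761) = √205.

√205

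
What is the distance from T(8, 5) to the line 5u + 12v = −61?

161/13

The normal to the line is n = (5, 12) with |n| = 13.
|n·T − (-61)| = |100 − (-61)| = 161, so the distance is 161/13.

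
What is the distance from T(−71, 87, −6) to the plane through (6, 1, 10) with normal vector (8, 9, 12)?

2

The plane has equation n·(r − (6, 1, 10)) = 0, i.e. n·r = 177.
Then n·(−71, 87, −6) − 177 = −34.
|n| = √(64 + 81 + 144) = 17, so the distance is |-34|/17 = 2.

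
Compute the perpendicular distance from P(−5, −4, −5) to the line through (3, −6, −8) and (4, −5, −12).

A direction vector is d = (1, 1, −4).
AP = (−8, 2, 3); AP·d = -18, |AP|² = 77, |d|² = 18.
distance² = |AP|² − (AP·d)²/|d|² = 77 − 324/18 = 59, so the distance is √59.

√59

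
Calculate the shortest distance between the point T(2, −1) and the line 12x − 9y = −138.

57/5

The normal to the line is n = (12, −9) with |n| = 15.
|n·T − (-138)| = |33 − (-138)| = 171, so the distance is 171/15 = 57/5.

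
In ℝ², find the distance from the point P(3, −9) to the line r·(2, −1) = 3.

The normal to the line is n = (2, −1) with |n| = √5.
|n·P − 3| = |15 − 3| = 12, so the distance is 12/√5.

12/√5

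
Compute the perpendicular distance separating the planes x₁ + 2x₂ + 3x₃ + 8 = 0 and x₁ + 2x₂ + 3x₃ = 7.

With common normal n = (1, 2, 3) (|n| = √14), the distance is |(-8) − 7|/|n| = 15/√14.

15/√14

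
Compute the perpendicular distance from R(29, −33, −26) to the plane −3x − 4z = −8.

d = |(-3)·29 + (-4)·(-26) − (-8)| / √(9 + 0 + 16) = |25| / 5 = 5.

5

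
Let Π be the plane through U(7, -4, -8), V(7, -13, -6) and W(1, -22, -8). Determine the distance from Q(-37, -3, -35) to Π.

23/11

UV = (0, -9, 2) and UW = (-6, -18, 0), so a normal is n = UV × UW = (36, -12, -54).
Then n·(-37, -3, -35) - 732 = -138.
|n| = √(1296 + 144 + 2916) = 66, so the distance is |-138|/66 = 23/11.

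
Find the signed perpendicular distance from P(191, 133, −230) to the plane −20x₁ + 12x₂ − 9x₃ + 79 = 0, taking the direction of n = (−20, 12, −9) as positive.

-3

n·P − (-79) = -75.
|n| = 25, so the signed distance is -75/25 = -3.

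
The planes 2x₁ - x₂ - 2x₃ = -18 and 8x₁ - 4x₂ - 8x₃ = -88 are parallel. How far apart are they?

Divide the second equation by 4 to match normals: 2x₁ - x₂ - 2x₃ = -22.
With common normal n = (2, -1, -2) (|n| = 3), the distance is |(-18) − (-22)|/|n| = 4/3.

4/3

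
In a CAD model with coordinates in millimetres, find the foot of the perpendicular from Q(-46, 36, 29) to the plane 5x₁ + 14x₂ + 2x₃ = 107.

The perpendicular from Q has direction n = (5, 14, 2): r = (-46, 36, 29) + λ(5, 14, 2).
Substitute into the plane: n·(Q + λn) = 107 gives 332 + 225λ = 107, so λ = -1.
Foot = (-46, 36, 29) + (-1)·(5, 14, 2) = (-51, 22, 27).

(-51, 22, 27)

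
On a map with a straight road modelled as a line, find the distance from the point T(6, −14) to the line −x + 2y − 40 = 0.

d = |(-1)·6 + 2·(-14) − 40| / √(1 + 4) = |-74|/√5 = 74/√5.

74/√5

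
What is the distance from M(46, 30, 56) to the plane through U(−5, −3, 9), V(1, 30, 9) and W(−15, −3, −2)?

5/3

UV = (6, 33, 0) and UW = (−10, 0, −11), so a normal is n = UV × UW = (−363, 66, 330).
n = (−363, 66, 330); n·P − 4587 = -825; |n| = 495; distance = 825/495 = 5/3.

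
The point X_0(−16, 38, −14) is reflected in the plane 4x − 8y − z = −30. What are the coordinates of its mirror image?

n = (4, −8, −1), |n|² = 81, n·X_0 − (-30) = -324, so t = -324/81 = -4.
Foot F = X_0 − (-4)·n = (0, 6, −18); the reflection is 2F − X_0 = (16, −26, −22).

(16, -26, -22)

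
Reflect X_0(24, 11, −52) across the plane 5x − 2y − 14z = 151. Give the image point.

(-6, 23, 32)

n = (5, −2, −14), |n|² = 225, n·X_0 − 151 = 675, so t = 675/225 = 3.
Foot F = X_0 − 3·n = (9, 17, −10); the reflection is 2F − X_0 = (−6, 23, 32).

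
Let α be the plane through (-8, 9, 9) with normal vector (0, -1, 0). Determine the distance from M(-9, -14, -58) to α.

23

The plane has equation n·(r − (-8, 9, 9)) = 0, i.e. n·r = -9.
n = (0, -1, 0); n·P − (-9) = 23; |n| = 1; distance = 23/1 = 23.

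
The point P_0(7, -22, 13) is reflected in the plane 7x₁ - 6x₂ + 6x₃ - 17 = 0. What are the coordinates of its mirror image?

(-21, 2, -11)

n = (7, -6, 6), |n|² = 121, n·P_0 − 17 = 242, so t = 242/121 = 2.
Foot F = P_0 − 2·n = (-7, -10, 1); the reflection is 2F − P_0 = (-21, 2, -11).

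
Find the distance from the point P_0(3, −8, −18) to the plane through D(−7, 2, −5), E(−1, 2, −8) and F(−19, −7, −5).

DE = (6, 0, −3) and DF = (−12, −9, 0), so a normal is n = DE × DF = (−27, 36, −54).
d = |(-27)·3 + 36·(-8) + (-54)·(-18) − 531| / √(729 + 1296 + 2916) = |72| / (9√61) = 8√61/61.

8/√61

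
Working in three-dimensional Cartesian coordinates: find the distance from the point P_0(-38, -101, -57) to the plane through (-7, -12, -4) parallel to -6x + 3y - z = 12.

14√46/23

Parallel planes share the normal n = (-6, 3, -1); since (-7, -12, -4) lies on the plane, its equation is -6x + 3y - z = 10.
Then n·(-38, -101, -57) - 10 = -28.
|n| = √(36 + 9 + 1) = √46, so the distance is |-28|/√46 = 28/√46.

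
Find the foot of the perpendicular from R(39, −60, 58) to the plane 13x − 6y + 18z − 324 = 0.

(0, -42, 4)

n = (13, −6, 18), |n|² = 529, and n·R − 324 = 1587.
t = 1587/529 = 3, so the foot is R − t·n = (39, −60, 58) − 3·(13, −6, 18) = (0, −42, 4).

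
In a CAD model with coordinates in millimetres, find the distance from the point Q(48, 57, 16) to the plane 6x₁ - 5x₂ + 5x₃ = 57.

d = |6·48 + (-5)·57 + 5·16 − 57| / √(36 + 25 + 25) = |26| / √86 = 26/√86.

13√86/43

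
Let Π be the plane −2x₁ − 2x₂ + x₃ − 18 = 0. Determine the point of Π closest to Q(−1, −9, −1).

(-7/9, -79/9, -10/9)

n = (−2, −2, 1), |n|² = 9, and n·Q − 18 = 1.
t = 1/9, so the foot is Q − t·n = (−1, −9, −1) − (1/9)·(−2, −2, 1) = (−7/9, −79/9, −10/9).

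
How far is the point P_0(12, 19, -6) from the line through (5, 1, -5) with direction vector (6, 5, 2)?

Direction vector d = (6, 5, 2).
AP = (7, 18, -1), and AP × d = (41, -20, -73).
|AP × d|² = 7410 and |d|² = 65, so the distance is √(7410/65) = √114.

√114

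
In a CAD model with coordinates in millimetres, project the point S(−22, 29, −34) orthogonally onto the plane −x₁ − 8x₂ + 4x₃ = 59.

The perpendicular from S has direction n = (−1, −8, 4): r = (−22, 29, −34) + μ(−1, −8, 4).
Substitute into the plane: n·(S + μn) = 59 gives -346 + 81μ = 59, so μ = 5.
Foot = (−22, 29, −34) + 5·(−1, −8, 4) = (−27, −11, −14).

(-27, -11, -14)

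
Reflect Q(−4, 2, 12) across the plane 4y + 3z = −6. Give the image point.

(-4, -14, 0)

n = (0, 4, 3), |n|² = 25, n·Q − (-6) = 50, so t = 50/25 = 2.
Foot F = Q − 2·n = (−4, −6, 6); the reflection is 2F − Q = (−4, −14, 0).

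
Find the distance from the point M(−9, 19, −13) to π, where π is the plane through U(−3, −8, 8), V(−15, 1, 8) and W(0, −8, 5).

27/√34

UV = (−12, 9, 0) and UW = (3, 0, −3), so a normal is n = UV × UW = (−27, −36, −27).
Then n·(−9, 19, −13) − 153 = −243.
|n| = √(729 + 1296 + 729) = 9√34, so the distance is |-243|/(9√34) = 27√34/34.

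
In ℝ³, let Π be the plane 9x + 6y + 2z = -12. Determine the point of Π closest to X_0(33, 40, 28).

The perpendicular from X_0 has direction n = (9, 6, 2): r = (33, 40, 28) + λ(9, 6, 2).
Substitute into the plane: n·(X_0 + λn) = -12 gives 593 + 121λ = -12, so λ = -5.
Foot = (33, 40, 28) + (-5)·(9, 6, 2) = (-12, 10, 18).

(-12, 10, 18)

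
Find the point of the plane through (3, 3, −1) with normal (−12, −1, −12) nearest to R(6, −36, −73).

(42, -33, -37)

n = (−12, −1, −12), |n|² = 289, and n·R − (-27) = 867.
t = 867/289 = 3, so the foot is R − t·n = (6, −36, −73) − 3·(−12, −1, −12) = (42, −33, −37).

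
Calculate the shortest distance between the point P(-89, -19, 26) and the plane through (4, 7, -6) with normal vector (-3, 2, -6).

The plane has equation n·(r − (4, 7, -6)) = 0, i.e. n·r = 38.
Then n·(-89, -19, 26) - 38 = 35.
|n| = √(9 + 4 + 36) = 7, so the distance is |35|/7 = 5.

5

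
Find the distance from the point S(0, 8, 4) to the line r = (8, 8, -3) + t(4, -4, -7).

Direction vector d = (4, -4, -7).
AP = (-8, 0, 7), and AP × d = (28, -28, 32).
|AP × d|² = 2592 and |d|² = 81, so the distance is √(2592/81) = √32 = 4√2.

4√2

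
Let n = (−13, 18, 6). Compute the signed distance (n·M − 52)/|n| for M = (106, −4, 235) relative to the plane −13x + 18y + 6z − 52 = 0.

n·M − 52 = -92.
|n| = 23, so the signed distance is -92/23 = -4.

-4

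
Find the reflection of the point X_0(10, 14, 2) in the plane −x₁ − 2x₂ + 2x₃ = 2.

With n = (−1, −2, 2), the signed offset is (n·X_0 − 2)/|n|² = -36/9 = -4.
X_0' = X_0 − 2t·n = (10, 14, 2) − (-8)·(−1, −2, 2) = (2, −2, 18).

(2, -2, 18)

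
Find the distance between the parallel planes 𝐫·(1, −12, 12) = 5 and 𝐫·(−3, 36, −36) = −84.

23/17

Divide the second equation by -3 to match normals: x − 12y + 12z = 28.
Both planes have normal n = (1, −12, 12), |n| = 17. Any point on the first plane is at distance |28 − 5|/|n| = 23/17 from the second.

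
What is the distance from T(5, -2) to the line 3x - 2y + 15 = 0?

d = |3·5 + (-2)·(-2) − (-15)| / √(9 + 4) = |34|/√13 = 34/√13.

34√13/13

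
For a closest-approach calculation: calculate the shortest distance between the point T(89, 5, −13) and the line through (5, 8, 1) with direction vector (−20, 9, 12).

2√409

Direction vector d = (−20, 9, 12).
AP = (84, −3, −14); AP·d = -1875, |AP|² = 7261, |d|² = 625.
distance² = |AP|² − (AP·d)²/|d|² = 7261 − 3515625/625 = 1636, so the distance is 2√409.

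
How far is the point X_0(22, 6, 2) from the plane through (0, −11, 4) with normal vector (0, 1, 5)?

The plane has equation n·(r − (0, −11, 4)) = 0, i.e. n·r = 9.
Then n·(22, 6, 2) − 9 = 7.
|n| = √(0 + 1 + 25) = √26, so the distance is |7|/√26 = 7/√26.

7√26/26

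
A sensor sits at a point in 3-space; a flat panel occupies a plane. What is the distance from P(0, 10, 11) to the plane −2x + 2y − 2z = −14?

2√3

d = |(-2)·0 + 2·10 + (-2)·11 − (-14)| / √(4 + 4 + 4) = |12| / (2√3) = 2√3.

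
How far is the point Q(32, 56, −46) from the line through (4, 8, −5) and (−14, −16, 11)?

A direction vector is d = (−18, −24, 16).
AP = (28, 48, −41), and AP × d = (−216, 290, 192).
|AP × d|² = 167620 and |d|² = 1156, so the distance is √(167620/1156) = √145.

√145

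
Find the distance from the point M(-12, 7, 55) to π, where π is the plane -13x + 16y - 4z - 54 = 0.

2/7

Normal vector n = (-13, 16, -4), and n·(-12, 7, 55) - 54 = -6.
|n| = √(169 + 256 + 16) = 21, so the distance is |-6|/21 = 2/7.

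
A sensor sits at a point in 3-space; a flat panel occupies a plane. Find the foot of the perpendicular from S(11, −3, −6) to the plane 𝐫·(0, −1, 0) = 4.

n = (0, −1, 0), |n|² = 1, and n·S − 4 = -1.
t = -1/1 = -1, so the foot is S − t·n = (11, −3, −6) − (-1)·(0, −1, 0) = (11, −4, −6).

(11, -4, -6)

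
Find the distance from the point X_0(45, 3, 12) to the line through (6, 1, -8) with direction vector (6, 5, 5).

Direction vector d = (6, 5, 5).
AP = (39, 2, 20); AP·d = 344, |AP|² = 1925, |d|² = 86.
distance² = |AP|² − (AP·d)²/|d|² = 1925 − 118336/86 = 549, so the distance is 3√61.

3√61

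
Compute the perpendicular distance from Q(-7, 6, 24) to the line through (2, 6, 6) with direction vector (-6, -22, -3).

9√5

Direction vector d = (-6, -22, -3).
AP = (-9, 0, 18); AP·d = 0, |AP|² = 405, |d|² = 529.
distance² = |AP|² − (AP·d)²/|d|² = 405 − 0/529 = 405, so the distance is 9√5.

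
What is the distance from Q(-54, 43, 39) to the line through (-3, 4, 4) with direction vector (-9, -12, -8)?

Direction vector d = (-9, -12, -8).
AP = (-51, 39, 35), and AP × d = (108, -723, 963).
|AP × d|² = 1461762 and |d|² = 289, so the distance is √(1461762/289) = √5058 = 3√562.

3√562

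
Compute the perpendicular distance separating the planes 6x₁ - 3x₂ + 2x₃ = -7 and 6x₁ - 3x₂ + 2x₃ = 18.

25/7

With common normal n = (6, -3, 2) (|n| = 7), the distance is |(-7) − 18|/|n| = 25/7.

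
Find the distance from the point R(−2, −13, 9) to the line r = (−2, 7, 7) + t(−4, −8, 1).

Direction vector d = (−4, −8, 1).
AP = (0, −20, 2); AP·d = 162, |AP|² = 404, |d|² = 81.
distance² = |AP|² − (AP·d)²/|d|² = 404 − 26244/81 = 80, so the distance is 4√5.

4√5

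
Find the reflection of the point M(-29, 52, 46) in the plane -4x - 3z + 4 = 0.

With n = (-4, 0, -3), the signed offset is (n·M − (-4))/|n|² = -18/25.
M' = M − 2t·n = (-29, 52, 46) − (-36/25)·(-4, 0, -3) = (-869/25, 52, 1042/25).

(-869/25, 52, 1042/25)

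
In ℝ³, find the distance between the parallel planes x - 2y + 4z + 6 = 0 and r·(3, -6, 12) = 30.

16√21/21

Divide the second equation by 3 to match normals: x - 2y + 4z = 10.
With common normal n = (1, -2, 4) (|n| = √21), the distance is |(-6) − 10|/|n| = 16/√21 = 16√21/21.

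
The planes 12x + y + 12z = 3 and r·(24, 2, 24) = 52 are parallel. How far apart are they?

23/17

Divide the second equation by 2 to match normals: 12x + y + 12z = 26.
With common normal n = (12, 1, 12) (|n| = 17), the distance is |3 − 26|/|n| = 23/17.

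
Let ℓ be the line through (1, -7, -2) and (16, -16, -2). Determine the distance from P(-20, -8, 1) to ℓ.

√145

A direction vector is d = (15, -9, 0).
AP = (-21, -1, 3), and AP × d = (27, 45, 204).
|AP × d|² = 44370 and |d|² = 306, so the distance is √(44370/306) = √145.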